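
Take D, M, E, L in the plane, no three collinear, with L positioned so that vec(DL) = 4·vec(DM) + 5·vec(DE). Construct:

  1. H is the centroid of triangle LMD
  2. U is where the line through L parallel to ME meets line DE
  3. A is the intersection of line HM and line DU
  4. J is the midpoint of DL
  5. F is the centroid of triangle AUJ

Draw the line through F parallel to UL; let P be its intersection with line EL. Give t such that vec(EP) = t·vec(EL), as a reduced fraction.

t = 1/3

Set D = (0, 0), M = (1, 0), E = (0, 1), L = (4, 5); any affine frame gives the same invariant.
1. H is the centroid of triangle LMD ⇒ H = (5/3, 5/3)
2. U is where the line through L parallel to ME meets line DE ⇒ U = (0, 9)
3. A is the intersection of line HM and line DU ⇒ A = (0, -5/2)
4. J is the midpoint of DL ⇒ J = (2, 5/2)
5. F is the centroid of triangle AUJ ⇒ F = (2/3, 3)
through F parallel to UL: direction (4, -4); meets EL at P = (4/3, 7/3)
P = E + t·(L−E) with t = 1/3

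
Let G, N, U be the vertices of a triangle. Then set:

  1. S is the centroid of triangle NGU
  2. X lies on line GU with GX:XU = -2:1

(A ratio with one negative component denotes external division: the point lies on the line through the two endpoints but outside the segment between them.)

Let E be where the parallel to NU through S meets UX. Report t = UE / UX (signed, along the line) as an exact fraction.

t = -1/3

Assign G = (0, 0), N = (1, 0), U = (0, 1) — the answer is frame-independent, so this choice is without loss of generality.
1. S is the centroid of triangle NGU ⇒ S = (1/3, 1/3)
2. X lies on line GU with GX:XU = -2:1 ⇒ X = (0, 2)
through S parallel to NU: direction (-1, 1); meets UX at E = (0, 2/3)
E = U + t·(X−U) with t = -1/3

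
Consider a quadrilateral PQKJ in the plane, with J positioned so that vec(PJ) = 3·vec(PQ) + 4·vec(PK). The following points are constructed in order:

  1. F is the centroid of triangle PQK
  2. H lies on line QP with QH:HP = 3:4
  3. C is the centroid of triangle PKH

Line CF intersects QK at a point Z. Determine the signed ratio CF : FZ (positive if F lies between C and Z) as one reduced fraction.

CF:FZ = 3/7

Choose coordinates P = (0, 0), Q = (1, 0), K = (0, 1), J = (3, 4).
1. F is the centroid of triangle PQK ⇒ F = (1/3, 1/3)
2. H lies on line QP with QH:HP = 3:4 ⇒ H = (4/7, 0)
3. C is the centroid of triangle PKH ⇒ C = (4/21, 1/3)
line CF meets QK at Z = (2/3, 1/3)
F = C + t·(Z−C) with t = 3/10, so CF:FZ = 3/10:7/10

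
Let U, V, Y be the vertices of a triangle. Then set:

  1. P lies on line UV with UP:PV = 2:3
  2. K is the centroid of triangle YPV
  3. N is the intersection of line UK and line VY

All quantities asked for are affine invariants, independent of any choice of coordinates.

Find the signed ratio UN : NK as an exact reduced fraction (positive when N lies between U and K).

UN:NK = -5

Set U = (0, 0), V = (1, 0), Y = (0, 1); any affine frame gives the same invariant.
1. P lies on line UV with UP:PV = 2:3 ⇒ P = (2/5, 0)
2. K is the centroid of triangle YPV ⇒ K = (7/15, 1/3)
3. N is the intersection of line UK and line VY ⇒ N = (7/12, 5/12)
N = U + t·(K−U) with t = 5/4, so UN:NK = t:(1−t) = 5/4:-1/4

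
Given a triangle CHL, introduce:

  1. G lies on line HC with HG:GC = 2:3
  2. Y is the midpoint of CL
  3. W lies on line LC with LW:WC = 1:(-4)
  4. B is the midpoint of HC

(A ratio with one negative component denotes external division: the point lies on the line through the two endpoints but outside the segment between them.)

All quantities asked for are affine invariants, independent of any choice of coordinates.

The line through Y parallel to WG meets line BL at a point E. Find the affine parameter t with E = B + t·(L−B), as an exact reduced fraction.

t = 11/2

Choose coordinates C = (0, 0), H = (1, 0), L = (0, 1).
1. G lies on line HC with HG:GC = 2:3 ⇒ G = (3/5, 0)
2. Y is the midpoint of CL ⇒ Y = (0, 1/2)
3. W lies on line LC with LW:WC = 1:(-4) ⇒ W = (0, 4/3)
4. B is the midpoint of HC ⇒ B = (1/2, 0)
through Y parallel to WG: direction (3/5, -4/3); meets BL at E = (-9/4, 11/2)
E = B + t·(L−B) with t = 11/2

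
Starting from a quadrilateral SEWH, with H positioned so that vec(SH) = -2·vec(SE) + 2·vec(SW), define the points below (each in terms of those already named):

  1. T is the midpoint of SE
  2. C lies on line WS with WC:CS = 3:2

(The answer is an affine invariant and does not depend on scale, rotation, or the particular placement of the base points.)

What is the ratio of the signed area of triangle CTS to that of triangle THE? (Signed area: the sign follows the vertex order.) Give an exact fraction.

[CTS]:[THE] = 1/5

Assign S = (0, 0), E = (1, 0), W = (0, 1), H = (-2, 2) — the answer is frame-independent, so this choice is without loss of generality.
1. T is the midpoint of SE ⇒ T = (1/2, 0)
2. C lies on line WS with WC:CS = 3:2 ⇒ C = (0, 2/5)
2·[CTS] = -1/5, 2·[THE] = -1
[CTS]:[THE] = -1/5:-1 = 1/5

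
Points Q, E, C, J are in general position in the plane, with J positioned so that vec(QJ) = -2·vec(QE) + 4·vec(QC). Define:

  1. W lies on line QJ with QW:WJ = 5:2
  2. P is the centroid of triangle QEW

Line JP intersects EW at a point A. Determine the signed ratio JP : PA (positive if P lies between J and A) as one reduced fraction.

JP:PA = -11/5

Choose coordinates Q = (0, 0), E = (1, 0), C = (0, 1), J = (-2, 4).
1. W lies on line QJ with QW:WJ = 5:2 ⇒ W = (-10/7, 20/7)
2. P is the centroid of triangle QEW ⇒ P = (-1/7, 20/21)
line JP meets EW at A = (-76/77, 180/77)
P = J + t·(A−J) with t = 11/6, so JP:PA = 11/6:-5/6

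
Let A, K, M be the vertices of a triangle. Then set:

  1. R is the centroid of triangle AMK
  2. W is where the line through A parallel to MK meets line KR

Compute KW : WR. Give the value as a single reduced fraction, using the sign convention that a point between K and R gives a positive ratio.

Assign A = (0, 0), K = (1, 0), M = (0, 1) — the answer is frame-independent, so this choice is without loss of generality.
1. R is the centroid of triangle AMK ⇒ R = (1/3, 1/3)
2. W is where the line through A parallel to MK meets line KR ⇒ W = (-1, 1)
W = K + t·(R−K) with t = 3, so KW:WR = t:(1−t) = 3:-2

KW:WR = -3/2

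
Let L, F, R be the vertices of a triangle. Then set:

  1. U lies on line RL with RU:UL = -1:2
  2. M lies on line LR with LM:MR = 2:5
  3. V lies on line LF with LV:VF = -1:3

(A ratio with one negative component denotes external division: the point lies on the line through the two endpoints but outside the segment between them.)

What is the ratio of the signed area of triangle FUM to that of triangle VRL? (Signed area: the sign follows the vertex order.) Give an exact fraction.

Choose coordinates L = (0, 0), F = (1, 0), R = (0, 1).
1. U lies on line RL with RU:UL = -1:2 ⇒ U = (0, 2)
2. M lies on line LR with LM:MR = 2:5 ⇒ M = (0, 2/7)
3. V lies on line LF with LV:VF = -1:3 ⇒ V = (-1/2, 0)
2·[FUM] = 12/7, 2·[VRL] = -1/2
[FUM]:[VRL] = 12/7:-1/2 = -24/7

[FUM]:[VRL] = -24/7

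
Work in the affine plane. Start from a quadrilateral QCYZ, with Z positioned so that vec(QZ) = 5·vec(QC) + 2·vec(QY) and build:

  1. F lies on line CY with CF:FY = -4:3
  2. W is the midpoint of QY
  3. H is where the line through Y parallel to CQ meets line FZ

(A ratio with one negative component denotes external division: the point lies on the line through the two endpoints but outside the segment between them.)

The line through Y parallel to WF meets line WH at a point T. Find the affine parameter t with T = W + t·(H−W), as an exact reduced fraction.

Assign Q = (0, 0), C = (1, 0), Y = (0, 1), Z = (5, 2) — the answer is frame-independent, so this choice is without loss of generality.
1. F lies on line CY with CF:FY = -4:3 ⇒ F = (-3, 4)
2. W is the midpoint of QY ⇒ W = (0, 1/2)
3. H is where the line through Y parallel to CQ meets line FZ ⇒ H = (9, 1)
through Y parallel to WF: direction (-3, 7/2); meets WH at T = (9/22, 23/44)
T = W + t·(H−W) with t = 1/22

t = 1/22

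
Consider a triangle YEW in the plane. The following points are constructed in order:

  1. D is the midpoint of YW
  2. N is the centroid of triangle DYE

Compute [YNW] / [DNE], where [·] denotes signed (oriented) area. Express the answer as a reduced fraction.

Work in coordinates with Y = (0, 0), E = (1, 0), W = (0, 1).
1. D is the midpoint of YW ⇒ D = (0, 1/2)
2. N is the centroid of triangle DYE ⇒ N = (1/3, 1/6)
2·[YNW] = 1/3, 2·[DNE] = 1/6
[YNW]:[DNE] = 1/3:1/6 = 2

[YNW]:[DNE] = 2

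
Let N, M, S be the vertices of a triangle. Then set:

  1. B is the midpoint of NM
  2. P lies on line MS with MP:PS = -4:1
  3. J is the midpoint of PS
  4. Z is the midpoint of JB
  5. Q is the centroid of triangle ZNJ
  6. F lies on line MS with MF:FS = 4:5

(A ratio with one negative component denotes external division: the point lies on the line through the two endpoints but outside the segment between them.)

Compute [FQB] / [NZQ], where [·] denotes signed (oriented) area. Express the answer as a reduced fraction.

[FQB]:[NZQ] = 55/21

Set N = (0, 0), M = (1, 0), S = (0, 1); any affine frame gives the same invariant.
1. B is the midpoint of NM ⇒ B = (1/2, 0)
2. P lies on line MS with MP:PS = -4:1 ⇒ P = (-1/3, 4/3)
3. J is the midpoint of PS ⇒ J = (-1/6, 7/6)
4. Z is the midpoint of JB ⇒ Z = (1/6, 7/12)
5. Q is the centroid of triangle ZNJ ⇒ Q = (0, 7/12)
6. F lies on line MS with MF:FS = 4:5 ⇒ F = (5/9, 4/9)
2·[FQB] = 55/216, 2·[NZQ] = 7/72
[FQB]:[NZQ] = 55/216:7/72 = 55/21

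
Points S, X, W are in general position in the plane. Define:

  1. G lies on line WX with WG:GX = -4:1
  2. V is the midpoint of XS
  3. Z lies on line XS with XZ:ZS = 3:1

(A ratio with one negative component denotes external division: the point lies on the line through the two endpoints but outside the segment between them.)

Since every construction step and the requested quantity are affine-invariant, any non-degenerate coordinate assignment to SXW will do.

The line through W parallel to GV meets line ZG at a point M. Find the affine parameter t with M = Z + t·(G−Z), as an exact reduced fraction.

t = 9

Work in coordinates with S = (0, 0), X = (1, 0), W = (0, 1).
1. G lies on line WX with WG:GX = -4:1 ⇒ G = (4/3, -1/3)
2. V is the midpoint of XS ⇒ V = (1/2, 0)
3. Z lies on line XS with XZ:ZS = 3:1 ⇒ Z = (1/4, 0)
through W parallel to GV: direction (-5/6, 1/3); meets ZG at M = (10, -3)
M = Z + t·(G−Z) with t = 9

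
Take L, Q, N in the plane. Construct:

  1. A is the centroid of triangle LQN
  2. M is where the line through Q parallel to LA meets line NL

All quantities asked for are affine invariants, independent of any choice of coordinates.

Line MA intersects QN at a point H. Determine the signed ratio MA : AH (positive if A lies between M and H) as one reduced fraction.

MA:AH = 5

Choose coordinates L = (0, 0), Q = (1, 0), N = (0, 1).
1. A is the centroid of triangle LQN ⇒ A = (1/3, 1/3)
2. M is where the line through Q parallel to LA meets line NL ⇒ M = (0, -1)
line MA meets QN at H = (2/5, 3/5)
A = M + t·(H−M) with t = 5/6, so MA:AH = 5/6:1/6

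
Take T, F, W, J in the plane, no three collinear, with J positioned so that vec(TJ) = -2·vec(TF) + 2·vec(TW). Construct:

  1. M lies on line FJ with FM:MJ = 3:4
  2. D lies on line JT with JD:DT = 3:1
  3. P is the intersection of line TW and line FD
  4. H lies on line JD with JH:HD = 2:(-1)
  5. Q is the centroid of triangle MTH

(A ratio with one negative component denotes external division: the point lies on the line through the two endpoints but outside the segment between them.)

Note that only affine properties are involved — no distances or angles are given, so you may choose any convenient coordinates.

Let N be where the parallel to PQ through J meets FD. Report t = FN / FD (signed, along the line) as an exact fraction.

t = 28/19

Set T = (0, 0), F = (1, 0), W = (0, 1), J = (-2, 2); any affine frame gives the same invariant.
1. M lies on line FJ with FM:MJ = 3:4 ⇒ M = (-2/7, 6/7)
2. D lies on line JT with JD:DT = 3:1 ⇒ D = (-1/2, 1/2)
3. P is the intersection of line TW and line FD ⇒ P = (0, 1/3)
4. H lies on line JD with JH:HD = 2:(-1) ⇒ H = (1, -1)
5. Q is the centroid of triangle MTH ⇒ Q = (5/21, -1/21)
through J parallel to PQ: direction (5/21, -8/21); meets FD at N = (-23/19, 14/19)
N = F + t·(D−F) with t = 28/19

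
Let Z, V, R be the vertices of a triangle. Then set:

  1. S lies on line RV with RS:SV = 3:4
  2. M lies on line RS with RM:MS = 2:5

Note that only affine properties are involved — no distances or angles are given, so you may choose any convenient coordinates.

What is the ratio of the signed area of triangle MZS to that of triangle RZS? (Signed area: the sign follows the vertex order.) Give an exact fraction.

[MZS]:[RZS] = 5/7

Set Z = (0, 0), V = (1, 0), R = (0, 1); any affine frame gives the same invariant.
1. S lies on line RV with RS:SV = 3:4 ⇒ S = (3/7, 4/7)
2. M lies on line RS with RM:MS = 2:5 ⇒ M = (6/49, 43/49)
2·[MZS] = 15/49, 2·[RZS] = 3/7
[MZS]:[RZS] = 15/49:3/7 = 5/7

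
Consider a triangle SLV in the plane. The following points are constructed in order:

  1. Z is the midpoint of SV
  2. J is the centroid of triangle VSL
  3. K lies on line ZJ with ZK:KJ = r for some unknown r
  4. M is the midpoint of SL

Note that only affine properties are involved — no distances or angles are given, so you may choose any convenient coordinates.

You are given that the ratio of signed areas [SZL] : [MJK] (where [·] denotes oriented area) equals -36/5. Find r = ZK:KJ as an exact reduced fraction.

Work in coordinates with S = (0, 0), L = (1, 0), V = (0, 1).
1. Z is the midpoint of SV ⇒ Z = (0, 1/2)
2. J is the centroid of triangle VSL ⇒ J = (1/3, 1/3)
3. With ZK:KJ = r, write λ = r/(r+1) so K = Z + λ·(J−Z); K is affine-linear in λ
4. M is the midpoint of SL ⇒ M = (1/2, 0)
Every point depending on K is an affine combination of K and λ-independent points, so each such coordinate is linear in λ; the λ² term in each signed area is a multiple of (J−Z)×(J−Z) = 0, so 2·[SZL] and 2·[MJK] are each linear in λ. Evaluating at λ=0 and λ=1:
  2·[SZL] = -1/2,   2·[MJK] = -1/12·λ + 1/12
So [SZL]:[MJK] = (-1/2) / (-1/12·λ + 1/12). Setting this equal to -36/5:
  -1/2 = -36/5·(-1/12·λ + 1/12)  ⇒  λ = 1/6
Then r = λ/(1−λ) = (1/6)/(5/6) = 1/5. Check: with r = 1/5, K = (1/18, 17/36) and [SZL]:[MJK] = -36/5 as required.

r = 1/5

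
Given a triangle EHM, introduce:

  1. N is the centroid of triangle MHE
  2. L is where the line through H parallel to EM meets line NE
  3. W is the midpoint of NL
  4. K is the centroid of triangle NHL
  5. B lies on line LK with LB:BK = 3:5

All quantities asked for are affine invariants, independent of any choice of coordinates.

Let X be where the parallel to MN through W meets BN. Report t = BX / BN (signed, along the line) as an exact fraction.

t = 5/13

Assign E = (0, 0), H = (1, 0), M = (0, 1) — the answer is frame-independent, so this choice is without loss of generality.
1. N is the centroid of triangle MHE ⇒ N = (1/3, 1/3)
2. L is where the line through H parallel to EM meets line NE ⇒ L = (1, 1)
3. W is the midpoint of NL ⇒ W = (2/3, 2/3)
4. K is the centroid of triangle NHL ⇒ K = (7/9, 4/9)
5. B lies on line LK with LB:BK = 3:5 ⇒ B = (11/12, 19/24)
through W parallel to MN: direction (1/3, -2/3); meets BN at X = (9/13, 8/13)
X = B + t·(N−B) with t = 5/13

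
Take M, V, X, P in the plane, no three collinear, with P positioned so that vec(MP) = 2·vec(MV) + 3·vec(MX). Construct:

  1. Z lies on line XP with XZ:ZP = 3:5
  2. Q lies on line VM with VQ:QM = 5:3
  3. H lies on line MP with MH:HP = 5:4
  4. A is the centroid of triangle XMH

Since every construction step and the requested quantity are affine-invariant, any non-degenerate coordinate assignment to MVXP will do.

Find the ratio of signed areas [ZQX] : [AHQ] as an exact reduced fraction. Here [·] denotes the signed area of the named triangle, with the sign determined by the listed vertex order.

[ZQX]:[AHQ] = 81/52

Choose coordinates M = (0, 0), V = (1, 0), X = (0, 1), P = (2, 3).
1. Z lies on line XP with XZ:ZP = 3:5 ⇒ Z = (3/4, 7/4)
2. Q lies on line VM with VQ:QM = 5:3 ⇒ Q = (3/8, 0)
3. H lies on line MP with MH:HP = 5:4 ⇒ H = (10/9, 5/3)
4. A is the centroid of triangle XMH ⇒ A = (10/27, 8/9)
2·[ZQX] = -33/32, 2·[AHQ] = -143/216
[ZQX]:[AHQ] = -33/32:-143/216 = 81/52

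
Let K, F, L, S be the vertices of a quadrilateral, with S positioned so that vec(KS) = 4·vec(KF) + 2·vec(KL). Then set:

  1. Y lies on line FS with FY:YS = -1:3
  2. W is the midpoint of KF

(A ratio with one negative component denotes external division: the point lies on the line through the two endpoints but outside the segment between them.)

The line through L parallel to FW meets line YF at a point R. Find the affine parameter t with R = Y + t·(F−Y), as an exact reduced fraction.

t = 2

Set K = (0, 0), F = (1, 0), L = (0, 1), S = (4, 2); any affine frame gives the same invariant.
1. Y lies on line FS with FY:YS = -1:3 ⇒ Y = (-1/2, -1)
2. W is the midpoint of KF ⇒ W = (1/2, 0)
through L parallel to FW: direction (-1/2, 0); meets YF at R = (5/2, 1)
R = Y + t·(F−Y) with t = 2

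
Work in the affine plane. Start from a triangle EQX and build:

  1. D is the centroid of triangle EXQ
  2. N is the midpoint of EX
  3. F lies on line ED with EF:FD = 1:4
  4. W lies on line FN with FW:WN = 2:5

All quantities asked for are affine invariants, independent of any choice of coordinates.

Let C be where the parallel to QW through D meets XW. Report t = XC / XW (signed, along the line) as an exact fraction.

t = 3/4

Assign E = (0, 0), Q = (1, 0), X = (0, 1) — the answer is frame-independent, so this choice is without loss of generality.
1. D is the centroid of triangle EXQ ⇒ D = (1/3, 1/3)
2. N is the midpoint of EX ⇒ N = (0, 1/2)
3. F lies on line ED with EF:FD = 1:4 ⇒ F = (1/15, 1/15)
4. W lies on line FN with FW:WN = 2:5 ⇒ W = (1/21, 4/21)
through D parallel to QW: direction (-20/21, 4/21); meets XW at C = (1/28, 11/28)
C = X + t·(W−X) with t = 3/4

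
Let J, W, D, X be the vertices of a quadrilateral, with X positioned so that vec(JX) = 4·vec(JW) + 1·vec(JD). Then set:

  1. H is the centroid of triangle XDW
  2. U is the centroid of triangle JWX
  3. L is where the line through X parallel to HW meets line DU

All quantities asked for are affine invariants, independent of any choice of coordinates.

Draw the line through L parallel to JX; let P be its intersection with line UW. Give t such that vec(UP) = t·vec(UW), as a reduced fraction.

Work in coordinates with J = (0, 0), W = (1, 0), D = (0, 1), X = (4, 1).
1. H is the centroid of triangle XDW ⇒ H = (5/3, 2/3)
2. U is the centroid of triangle JWX ⇒ U = (5/3, 1/3)
3. L is where the line through X parallel to HW meets line DU ⇒ L = (20/7, -1/7)
through L parallel to JX: direction (4, 1); meets UW at P = (-10/7, -17/14)
P = U + t·(W−U) with t = 65/14

t = 65/14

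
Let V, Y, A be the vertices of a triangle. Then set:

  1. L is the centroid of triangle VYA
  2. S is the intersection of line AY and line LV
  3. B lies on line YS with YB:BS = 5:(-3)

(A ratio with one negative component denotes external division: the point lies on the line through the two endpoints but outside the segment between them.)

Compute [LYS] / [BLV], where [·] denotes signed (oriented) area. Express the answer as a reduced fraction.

Set V = (0, 0), Y = (1, 0), A = (0, 1); any affine frame gives the same invariant.
1. L is the centroid of triangle VYA ⇒ L = (1/3, 1/3)
2. S is the intersection of line AY and line LV ⇒ S = (1/2, 1/2)
3. B lies on line YS with YB:BS = 5:(-3) ⇒ B = (-1/4, 5/4)
2·[LYS] = 1/6, 2·[BLV] = -1/2
[LYS]:[BLV] = 1/6:-1/2 = -1/3

[LYS]:[BLV] = -1/3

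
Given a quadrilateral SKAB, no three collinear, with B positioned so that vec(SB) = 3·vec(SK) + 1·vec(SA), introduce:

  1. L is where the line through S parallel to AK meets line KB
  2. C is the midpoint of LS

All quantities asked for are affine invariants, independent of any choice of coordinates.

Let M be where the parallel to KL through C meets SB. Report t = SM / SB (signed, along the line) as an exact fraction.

Work in coordinates with S = (0, 0), K = (1, 0), A = (0, 1), B = (3, 1).
1. L is where the line through S parallel to AK meets line KB ⇒ L = (1/3, -1/3)
2. C is the midpoint of LS ⇒ C = (1/6, -1/6)
through C parallel to KL: direction (-2/3, -1/3); meets SB at M = (3/2, 1/2)
M = S + t·(B−S) with t = 1/2

t = 1/2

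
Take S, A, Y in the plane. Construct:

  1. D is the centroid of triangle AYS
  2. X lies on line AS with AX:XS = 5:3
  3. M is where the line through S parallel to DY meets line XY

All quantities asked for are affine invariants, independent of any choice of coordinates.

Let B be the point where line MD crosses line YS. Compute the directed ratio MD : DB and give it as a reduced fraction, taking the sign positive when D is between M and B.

MD:DB = 7/2

Assign S = (0, 0), A = (1, 0), Y = (0, 1) — the answer is frame-independent, so this choice is without loss of generality.
1. D is the centroid of triangle AYS ⇒ D = (1/3, 1/3)
2. X lies on line AS with AX:XS = 5:3 ⇒ X = (3/8, 0)
3. M is where the line through S parallel to DY meets line XY ⇒ M = (3/2, -3)
line MD meets YS at B = (0, 9/7)
D = M + t·(B−M) with t = 7/9, so MD:DB = 7/9:2/9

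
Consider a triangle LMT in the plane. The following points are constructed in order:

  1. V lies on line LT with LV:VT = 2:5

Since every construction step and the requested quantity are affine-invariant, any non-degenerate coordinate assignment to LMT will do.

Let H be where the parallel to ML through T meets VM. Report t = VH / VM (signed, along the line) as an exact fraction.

t = -5/2

Set L = (0, 0), M = (1, 0), T = (0, 1); any affine frame gives the same invariant.
1. V lies on line LT with LV:VT = 2:5 ⇒ V = (0, 2/7)
through T parallel to ML: direction (-1, 0); meets VM at H = (-5/2, 1)
H = V + t·(M−V) with t = -5/2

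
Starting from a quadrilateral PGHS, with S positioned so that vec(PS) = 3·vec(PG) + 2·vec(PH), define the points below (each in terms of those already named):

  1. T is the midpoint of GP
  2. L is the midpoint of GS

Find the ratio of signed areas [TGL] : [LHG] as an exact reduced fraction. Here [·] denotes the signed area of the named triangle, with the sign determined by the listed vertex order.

[TGL]:[LHG] = 1/4

Set P = (0, 0), G = (1, 0), H = (0, 1), S = (3, 2); any affine frame gives the same invariant.
1. T is the midpoint of GP ⇒ T = (1/2, 0)
2. L is the midpoint of GS ⇒ L = (2, 1)
2·[TGL] = 1/2, 2·[LHG] = 2
[TGL]:[LHG] = 1/2:2 = 1/4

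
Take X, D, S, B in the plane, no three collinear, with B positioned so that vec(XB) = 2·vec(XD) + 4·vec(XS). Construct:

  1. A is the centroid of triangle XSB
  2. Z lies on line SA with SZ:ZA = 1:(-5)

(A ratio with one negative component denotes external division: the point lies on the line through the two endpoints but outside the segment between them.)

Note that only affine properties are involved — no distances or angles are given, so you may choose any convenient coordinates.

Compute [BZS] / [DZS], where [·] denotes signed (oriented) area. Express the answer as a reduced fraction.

Work in coordinates with X = (0, 0), D = (1, 0), S = (0, 1), B = (2, 4).
1. A is the centroid of triangle XSB ⇒ A = (2/3, 5/3)
2. Z lies on line SA with SZ:ZA = 1:(-5) ⇒ Z = (-1/6, 5/6)
2·[BZS] = 1/6, 2·[DZS] = -1/3
[BZS]:[DZS] = 1/6:-1/3 = -1/2

[BZS]:[DZS] = -1/2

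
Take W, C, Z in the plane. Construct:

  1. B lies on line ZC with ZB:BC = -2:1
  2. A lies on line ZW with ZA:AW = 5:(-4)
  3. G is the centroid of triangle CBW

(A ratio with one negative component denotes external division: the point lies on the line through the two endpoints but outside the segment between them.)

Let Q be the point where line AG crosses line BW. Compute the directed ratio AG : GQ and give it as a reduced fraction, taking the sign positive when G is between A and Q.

AG:GQ = -25

Work in coordinates with W = (0, 0), C = (1, 0), Z = (0, 1).
1. B lies on line ZC with ZB:BC = -2:1 ⇒ B = (2, -1)
2. A lies on line ZW with ZA:AW = 5:(-4) ⇒ A = (0, -4)
3. G is the centroid of triangle CBW ⇒ G = (1, -1/3)
line AG meets BW at Q = (24/25, -12/25)
G = A + t·(Q−A) with t = 25/24, so AG:GQ = 25/24:-1/24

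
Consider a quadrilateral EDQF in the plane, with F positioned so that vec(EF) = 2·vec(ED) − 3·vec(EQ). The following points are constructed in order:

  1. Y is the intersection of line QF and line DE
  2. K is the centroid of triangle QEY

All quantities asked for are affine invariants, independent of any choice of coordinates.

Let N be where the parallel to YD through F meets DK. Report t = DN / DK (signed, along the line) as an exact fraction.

t = -9

Set E = (0, 0), D = (1, 0), Q = (0, 1), F = (2, -3); any affine frame gives the same invariant.
1. Y is the intersection of line QF and line DE ⇒ Y = (1/2, 0)
2. K is the centroid of triangle QEY ⇒ K = (1/6, 1/3)
through F parallel to YD: direction (1/2, 0); meets DK at N = (17/2, -3)
N = D + t·(K−D) with t = -9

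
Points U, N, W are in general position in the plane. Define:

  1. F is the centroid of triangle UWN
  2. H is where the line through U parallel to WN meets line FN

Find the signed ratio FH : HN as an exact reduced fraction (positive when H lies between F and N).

Choose coordinates U = (0, 0), N = (1, 0), W = (0, 1).
1. F is the centroid of triangle UWN ⇒ F = (1/3, 1/3)
2. H is where the line through U parallel to WN meets line FN ⇒ H = (-1, 1)
H = F + t·(N−F) with t = -2, so FH:HN = t:(1−t) = -2:3

FH:HN = -2/3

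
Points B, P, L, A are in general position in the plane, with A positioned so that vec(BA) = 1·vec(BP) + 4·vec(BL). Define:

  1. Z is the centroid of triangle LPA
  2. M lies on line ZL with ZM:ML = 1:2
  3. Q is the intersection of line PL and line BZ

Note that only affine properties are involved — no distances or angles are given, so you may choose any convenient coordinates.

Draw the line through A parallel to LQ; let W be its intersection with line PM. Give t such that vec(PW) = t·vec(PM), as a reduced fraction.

t = 9/2

Work in coordinates with B = (0, 0), P = (1, 0), L = (0, 1), A = (1, 4).
1. Z is the centroid of triangle LPA ⇒ Z = (2/3, 5/3)
2. M lies on line ZL with ZM:ML = 1:2 ⇒ M = (4/9, 13/9)
3. Q is the intersection of line PL and line BZ ⇒ Q = (2/7, 5/7)
through A parallel to LQ: direction (2/7, -2/7); meets PM at W = (-3/2, 13/2)
W = P + t·(M−P) with t = 9/2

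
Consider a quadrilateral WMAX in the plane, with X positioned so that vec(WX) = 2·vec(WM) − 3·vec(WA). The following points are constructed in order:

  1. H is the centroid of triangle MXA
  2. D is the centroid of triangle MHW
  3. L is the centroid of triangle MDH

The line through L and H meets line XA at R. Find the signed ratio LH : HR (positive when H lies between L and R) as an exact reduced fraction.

LH:HR = 4/9

Assign W = (0, 0), M = (1, 0), A = (0, 1), X = (2, -3) — the answer is frame-independent, so this choice is without loss of generality.
1. H is the centroid of triangle MXA ⇒ H = (1, -2/3)
2. D is the centroid of triangle MHW ⇒ D = (2/3, -2/9)
3. L is the centroid of triangle MDH ⇒ L = (8/9, -8/27)
line LH meets XA at R = (5/4, -3/2)
H = L + t·(R−L) with t = 4/13, so LH:HR = 4/13:9/13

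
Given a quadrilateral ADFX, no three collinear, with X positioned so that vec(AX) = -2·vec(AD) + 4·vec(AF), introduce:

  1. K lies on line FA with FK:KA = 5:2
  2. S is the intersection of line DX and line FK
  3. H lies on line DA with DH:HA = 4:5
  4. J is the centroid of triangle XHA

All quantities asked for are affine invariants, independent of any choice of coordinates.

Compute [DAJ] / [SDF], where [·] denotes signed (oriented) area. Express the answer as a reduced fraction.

[DAJ]:[SDF] = 4

Set A = (0, 0), D = (1, 0), F = (0, 1), X = (-2, 4); any affine frame gives the same invariant.
1. K lies on line FA with FK:KA = 5:2 ⇒ K = (0, 2/7)
2. S is the intersection of line DX and line FK ⇒ S = (0, 4/3)
3. H lies on line DA with DH:HA = 4:5 ⇒ H = (5/9, 0)
4. J is the centroid of triangle XHA ⇒ J = (-13/27, 4/3)
2·[DAJ] = -4/3, 2·[SDF] = -1/3
[DAJ]:[SDF] = -4/3:-1/3 = 4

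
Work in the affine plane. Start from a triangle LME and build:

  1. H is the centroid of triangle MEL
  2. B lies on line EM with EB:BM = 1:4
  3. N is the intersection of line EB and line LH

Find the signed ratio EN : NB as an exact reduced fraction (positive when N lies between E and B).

Assign L = (0, 0), M = (1, 0), E = (0, 1) — the answer is frame-independent, so this choice is without loss of generality.
1. H is the centroid of triangle MEL ⇒ H = (1/3, 1/3)
2. B lies on line EM with EB:BM = 1:4 ⇒ B = (1/5, 4/5)
3. N is the intersection of line EB and line LH ⇒ N = (1/2, 1/2)
N = E + t·(B−E) with t = 5/2, so EN:NB = t:(1−t) = 5/2:-3/2

EN:NB = -5/3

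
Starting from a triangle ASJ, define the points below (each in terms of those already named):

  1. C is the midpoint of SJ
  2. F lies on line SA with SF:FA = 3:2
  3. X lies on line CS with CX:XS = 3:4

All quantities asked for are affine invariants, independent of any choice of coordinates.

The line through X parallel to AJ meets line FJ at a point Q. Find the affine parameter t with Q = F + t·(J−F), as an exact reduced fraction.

Choose coordinates A = (0, 0), S = (1, 0), J = (0, 1).
1. C is the midpoint of SJ ⇒ C = (1/2, 1/2)
2. F lies on line SA with SF:FA = 3:2 ⇒ F = (2/5, 0)
3. X lies on line CS with CX:XS = 3:4 ⇒ X = (5/7, 2/7)
through X parallel to AJ: direction (0, 1); meets FJ at Q = (5/7, -11/14)
Q = F + t·(J−F) with t = -11/14

t = -11/14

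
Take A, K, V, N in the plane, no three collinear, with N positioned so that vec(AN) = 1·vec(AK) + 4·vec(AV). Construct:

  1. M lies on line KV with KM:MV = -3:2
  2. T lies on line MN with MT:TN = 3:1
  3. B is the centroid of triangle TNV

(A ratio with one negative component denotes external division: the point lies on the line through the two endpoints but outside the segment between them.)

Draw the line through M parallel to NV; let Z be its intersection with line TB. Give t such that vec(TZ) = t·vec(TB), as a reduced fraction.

t = -9/2

Work in coordinates with A = (0, 0), K = (1, 0), V = (0, 1), N = (1, 4).
1. M lies on line KV with KM:MV = -3:2 ⇒ M = (-2, 3)
2. T lies on line MN with MT:TN = 3:1 ⇒ T = (1/4, 15/4)
3. B is the centroid of triangle TNV ⇒ B = (5/12, 35/12)
through M parallel to NV: direction (-1, -3); meets TB at Z = (-1/2, 15/2)
Z = T + t·(B−T) with t = -9/2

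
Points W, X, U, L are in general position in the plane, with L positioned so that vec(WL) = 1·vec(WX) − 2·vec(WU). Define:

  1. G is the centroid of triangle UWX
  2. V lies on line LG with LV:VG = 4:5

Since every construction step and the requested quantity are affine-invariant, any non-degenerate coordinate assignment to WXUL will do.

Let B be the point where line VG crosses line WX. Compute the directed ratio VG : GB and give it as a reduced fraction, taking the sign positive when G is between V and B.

VG:GB = -35/9

Assign W = (0, 0), X = (1, 0), U = (0, 1), L = (1, -2) — the answer is frame-independent, so this choice is without loss of generality.
1. G is the centroid of triangle UWX ⇒ G = (1/3, 1/3)
2. V lies on line LG with LV:VG = 4:5 ⇒ V = (19/27, -26/27)
line VG meets WX at B = (3/7, 0)
G = V + t·(B−V) with t = 35/26, so VG:GB = 35/26:-9/26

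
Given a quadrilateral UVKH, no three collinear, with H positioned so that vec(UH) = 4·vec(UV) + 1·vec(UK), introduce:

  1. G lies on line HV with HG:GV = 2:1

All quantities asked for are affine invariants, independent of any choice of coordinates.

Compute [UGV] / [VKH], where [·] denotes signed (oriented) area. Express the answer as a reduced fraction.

Choose coordinates U = (0, 0), V = (1, 0), K = (0, 1), H = (4, 1).
1. G lies on line HV with HG:GV = 2:1 ⇒ G = (2, 1/3)
2·[UGV] = -1/3, 2·[VKH] = -4
[UGV]:[VKH] = -1/3:-4 = 1/12

[UGV]:[VKH] = 1/12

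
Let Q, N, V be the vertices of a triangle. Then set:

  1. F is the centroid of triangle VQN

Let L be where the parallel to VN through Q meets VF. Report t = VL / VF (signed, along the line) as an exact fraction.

t = 3

Choose coordinates Q = (0, 0), N = (1, 0), V = (0, 1).
1. F is the centroid of triangle VQN ⇒ F = (1/3, 1/3)
through Q parallel to VN: direction (1, -1); meets VF at L = (1, -1)
L = V + t·(F−V) with t = 3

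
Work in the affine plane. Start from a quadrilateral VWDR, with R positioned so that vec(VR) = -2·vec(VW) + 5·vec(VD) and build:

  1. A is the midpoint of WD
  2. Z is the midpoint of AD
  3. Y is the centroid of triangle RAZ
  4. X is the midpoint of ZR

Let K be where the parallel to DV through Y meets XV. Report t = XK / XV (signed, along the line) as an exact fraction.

Choose coordinates V = (0, 0), W = (1, 0), D = (0, 1), R = (-2, 5).
1. A is the midpoint of WD ⇒ A = (1/2, 1/2)
2. Z is the midpoint of AD ⇒ Z = (1/4, 3/4)
3. Y is the centroid of triangle RAZ ⇒ Y = (-5/12, 25/12)
4. X is the midpoint of ZR ⇒ X = (-7/8, 23/8)
through Y parallel to DV: direction (0, -1); meets XV at K = (-5/12, 115/84)
K = X + t·(V−X) with t = 11/21

t = 11/21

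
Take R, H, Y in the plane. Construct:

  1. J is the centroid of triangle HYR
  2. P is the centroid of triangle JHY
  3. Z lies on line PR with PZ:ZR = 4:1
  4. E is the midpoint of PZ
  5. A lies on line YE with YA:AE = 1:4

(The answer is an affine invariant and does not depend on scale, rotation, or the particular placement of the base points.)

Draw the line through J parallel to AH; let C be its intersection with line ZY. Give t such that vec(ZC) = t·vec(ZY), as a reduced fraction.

t = 33/59

Assign R = (0, 0), H = (1, 0), Y = (0, 1) — the answer is frame-independent, so this choice is without loss of generality.
1. J is the centroid of triangle HYR ⇒ J = (1/3, 1/3)
2. P is the centroid of triangle JHY ⇒ P = (4/9, 4/9)
3. Z lies on line PR with PZ:ZR = 4:1 ⇒ Z = (4/45, 4/45)
4. E is the midpoint of PZ ⇒ E = (4/15, 4/15)
5. A lies on line YE with YA:AE = 1:4 ⇒ A = (4/75, 64/75)
through J parallel to AH: direction (71/75, -64/75); meets ZY at C = (104/2655, 1589/2655)
C = Z + t·(Y−Z) with t = 33/59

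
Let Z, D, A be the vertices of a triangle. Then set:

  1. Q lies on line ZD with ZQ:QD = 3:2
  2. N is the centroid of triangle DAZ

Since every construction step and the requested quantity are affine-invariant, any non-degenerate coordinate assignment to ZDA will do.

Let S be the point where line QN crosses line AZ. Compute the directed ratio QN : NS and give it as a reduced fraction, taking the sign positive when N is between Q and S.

QN:NS = 4/5

Work in coordinates with Z = (0, 0), D = (1, 0), A = (0, 1).
1. Q lies on line ZD with ZQ:QD = 3:2 ⇒ Q = (3/5, 0)
2. N is the centroid of triangle DAZ ⇒ N = (1/3, 1/3)
line QN meets AZ at S = (0, 3/4)
N = Q + t·(S−Q) with t = 4/9, so QN:NS = 4/9:5/9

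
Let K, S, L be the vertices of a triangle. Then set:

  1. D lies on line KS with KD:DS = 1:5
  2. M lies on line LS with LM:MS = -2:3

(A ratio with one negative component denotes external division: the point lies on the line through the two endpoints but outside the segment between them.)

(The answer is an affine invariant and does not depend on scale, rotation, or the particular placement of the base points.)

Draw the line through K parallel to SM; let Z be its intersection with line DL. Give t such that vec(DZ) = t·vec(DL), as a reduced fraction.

Work in coordinates with K = (0, 0), S = (1, 0), L = (0, 1).
1. D lies on line KS with KD:DS = 1:5 ⇒ D = (1/6, 0)
2. M lies on line LS with LM:MS = -2:3 ⇒ M = (-2, 3)
through K parallel to SM: direction (-3, 3); meets DL at Z = (1/5, -1/5)
Z = D + t·(L−D) with t = -1/5

t = -1/5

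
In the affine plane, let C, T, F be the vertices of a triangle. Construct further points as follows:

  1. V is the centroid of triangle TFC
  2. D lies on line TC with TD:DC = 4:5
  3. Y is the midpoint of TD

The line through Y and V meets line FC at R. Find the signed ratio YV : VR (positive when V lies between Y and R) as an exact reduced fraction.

Work in coordinates with C = (0, 0), T = (1, 0), F = (0, 1).
1. V is the centroid of triangle TFC ⇒ V = (1/3, 1/3)
2. D lies on line TC with TD:DC = 4:5 ⇒ D = (5/9, 0)
3. Y is the midpoint of TD ⇒ Y = (7/9, 0)
line YV meets FC at R = (0, 7/12)
V = Y + t·(R−Y) with t = 4/7, so YV:VR = 4/7:3/7

YV:VR = 4/3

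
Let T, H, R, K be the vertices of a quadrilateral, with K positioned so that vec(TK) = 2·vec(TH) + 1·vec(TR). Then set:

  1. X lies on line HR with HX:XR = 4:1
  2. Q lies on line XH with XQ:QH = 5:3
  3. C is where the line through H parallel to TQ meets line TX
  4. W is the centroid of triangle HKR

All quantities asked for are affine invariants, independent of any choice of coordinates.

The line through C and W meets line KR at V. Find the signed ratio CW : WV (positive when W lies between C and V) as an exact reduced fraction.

CW:WV = 86/25

Set T = (0, 0), H = (1, 0), R = (0, 1), K = (2, 1); any affine frame gives the same invariant.
1. X lies on line HR with HX:XR = 4:1 ⇒ X = (1/5, 4/5)
2. Q lies on line XH with XQ:QH = 5:3 ⇒ Q = (7/10, 3/10)
3. C is where the line through H parallel to TQ meets line TX ⇒ C = (-3/25, -12/25)
4. W is the centroid of triangle HKR ⇒ W = (1, 2/3)
line CW meets KR at V = (57/43, 1)
W = C + t·(V−C) with t = 86/111, so CW:WV = 86/111:25/111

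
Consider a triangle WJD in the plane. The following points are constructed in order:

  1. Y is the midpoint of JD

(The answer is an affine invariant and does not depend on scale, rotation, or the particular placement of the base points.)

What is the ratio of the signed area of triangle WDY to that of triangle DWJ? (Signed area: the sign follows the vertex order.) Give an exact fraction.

[WDY]:[DWJ] = -1/2

Choose coordinates W = (0, 0), J = (1, 0), D = (0, 1).
1. Y is the midpoint of JD ⇒ Y = (1/2, 1/2)
2·[WDY] = -1/2, 2·[DWJ] = 1
[WDY]:[DWJ] = -1/2:1 = -1/2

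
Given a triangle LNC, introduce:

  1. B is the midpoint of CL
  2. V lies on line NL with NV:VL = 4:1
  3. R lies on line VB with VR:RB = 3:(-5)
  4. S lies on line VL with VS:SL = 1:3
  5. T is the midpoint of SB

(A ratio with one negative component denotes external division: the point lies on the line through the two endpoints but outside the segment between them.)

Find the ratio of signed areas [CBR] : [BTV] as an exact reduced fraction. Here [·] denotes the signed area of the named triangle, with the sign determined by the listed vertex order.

[CBR]:[BTV] = 20

Assign L = (0, 0), N = (1, 0), C = (0, 1) — the answer is frame-independent, so this choice is without loss of generality.
1. B is the midpoint of CL ⇒ B = (0, 1/2)
2. V lies on line NL with NV:VL = 4:1 ⇒ V = (1/5, 0)
3. R lies on line VB with VR:RB = 3:(-5) ⇒ R = (1/2, -3/4)
4. S lies on line VL with VS:SL = 1:3 ⇒ S = (3/20, 0)
5. T is the midpoint of SB ⇒ T = (3/40, 1/4)
2·[CBR] = 1/4, 2·[BTV] = 1/80
[CBR]:[BTV] = 1/4:1/80 = 20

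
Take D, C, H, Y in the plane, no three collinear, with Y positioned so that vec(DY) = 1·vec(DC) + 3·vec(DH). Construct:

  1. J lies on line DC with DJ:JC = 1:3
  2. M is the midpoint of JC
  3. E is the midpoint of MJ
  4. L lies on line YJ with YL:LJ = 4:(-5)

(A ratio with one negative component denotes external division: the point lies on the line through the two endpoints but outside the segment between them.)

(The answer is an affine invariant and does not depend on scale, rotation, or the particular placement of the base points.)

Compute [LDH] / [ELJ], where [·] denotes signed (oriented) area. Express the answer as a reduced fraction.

Work in coordinates with D = (0, 0), C = (1, 0), H = (0, 1), Y = (1, 3).
1. J lies on line DC with DJ:JC = 1:3 ⇒ J = (1/4, 0)
2. M is the midpoint of JC ⇒ M = (5/8, 0)
3. E is the midpoint of MJ ⇒ E = (7/16, 0)
4. L lies on line YJ with YL:LJ = 4:(-5) ⇒ L = (4, 15)
2·[LDH] = -4, 2·[ELJ] = 45/16
[LDH]:[ELJ] = -4:45/16 = -64/45

[LDH]:[ELJ] = -64/45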